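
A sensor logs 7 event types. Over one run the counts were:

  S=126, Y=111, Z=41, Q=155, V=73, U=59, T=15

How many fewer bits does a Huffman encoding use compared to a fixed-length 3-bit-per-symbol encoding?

225

Fixed-length: 3 bits × 580 symbols = 1740 bits.
Huffman merges:
combine T(15), Z(41) → 56
combine 56, U(59) → 115
combine V(73), Y(111) → 184
combine 115, S(126) → 241
combine Q(155), 184 → 339
combine 241, 339 → 580
Huffman total = 56 + 115 + 184 + 241 + 339 + 580 = 1515 bits.
Saving = 1740 − 1515 = 225 bits.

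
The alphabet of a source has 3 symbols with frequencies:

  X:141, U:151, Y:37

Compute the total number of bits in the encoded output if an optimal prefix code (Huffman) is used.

507

Merge the two smallest weights repeatedly:
merge Y(37) and X(141): 178
merge U(151) and 178: 329
The encoded length is the sum of every internal node's weight: 178 + 329 = 507 bits.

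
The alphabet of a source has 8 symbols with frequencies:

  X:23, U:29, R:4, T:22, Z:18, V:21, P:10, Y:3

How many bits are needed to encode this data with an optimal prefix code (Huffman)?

Build the Huffman tree bottom-up:
Y(3) + R(4) → 7
7 + P(10) → 17
17 + Z(18) → 35
V(21) + T(22) → 43
X(23) + U(29) → 52
35 + 43 → 78
52 + 78 → 130
Total encoded bits = sum of merged weights = 7 + 17 + 35 + 43 + 52 + 78 + 130 = 362.

362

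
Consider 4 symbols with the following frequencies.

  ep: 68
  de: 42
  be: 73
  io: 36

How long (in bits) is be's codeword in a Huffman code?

2

Build the tree from the bottom:
combine io(36), de(42) → 78
combine ep(68), be(73) → 141
combine 78, 141 → 219
The subtree containing be is merged 2 times, so code length = 2.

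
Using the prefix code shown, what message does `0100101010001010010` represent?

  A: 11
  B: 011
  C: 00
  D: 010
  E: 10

DDEECEED

Read left to right; each codeword is recognised as soon as it completes (prefix code):
  010→D | 010→D | 10→E | 10→E | 00→C | 10→E | 10→E | 010→D
Decoded message: DDEECEED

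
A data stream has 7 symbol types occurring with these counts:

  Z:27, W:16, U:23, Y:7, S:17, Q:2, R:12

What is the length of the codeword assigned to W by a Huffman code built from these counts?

Repeatedly merge the two smallest:
Q(2) + Y(7) → 9
9 + R(12) → 21
W(16) + S(17) → 33
21 + U(23) → 44
Z(27) + 33 → 60
44 + 60 → 104
The subtree containing W is merged 3 times, so code length = 3.

3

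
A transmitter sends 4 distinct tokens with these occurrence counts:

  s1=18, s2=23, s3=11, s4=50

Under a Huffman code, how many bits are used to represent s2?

Repeatedly merge the two smallest:
merge s3(11) and s1(18): 29
merge s2(23) and 29: 52
merge s4(50) and 52: 102
s2 sits 2 levels below the root, so its codeword is 2 bits.

2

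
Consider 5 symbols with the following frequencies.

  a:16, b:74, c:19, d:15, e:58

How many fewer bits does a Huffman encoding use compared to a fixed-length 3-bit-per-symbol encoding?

175

Fixed-length: 3 bits × 182 symbols = 546 bits.
Huffman merges:
combine d(15), a(16) → 31
combine c(19), 31 → 50
combine 50, e(58) → 108
combine b(74), 108 → 182
Huffman total = 31 + 50 + 108 + 182 = 371 bits.
Saving = 546 − 371 = 175 bits.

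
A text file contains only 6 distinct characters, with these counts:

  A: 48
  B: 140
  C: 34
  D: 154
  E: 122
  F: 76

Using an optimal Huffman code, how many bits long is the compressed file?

Build the Huffman tree bottom-up:
merge C(34) and A(48): 82
merge F(76) and 82: 158
merge E(122) and B(140): 262
merge D(154) and 158: 312
merge 262 and 312: 574
Total encoded bits = sum of merged weights = 82 + 158 + 262 + 312 + 574 = 1388.

1388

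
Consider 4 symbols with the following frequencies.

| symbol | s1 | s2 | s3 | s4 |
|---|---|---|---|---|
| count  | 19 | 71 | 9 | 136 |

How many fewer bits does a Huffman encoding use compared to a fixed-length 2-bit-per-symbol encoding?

Fixed-length: 2 bits × 235 symbols = 470 bits.
Huffman merges:
merge s3(9) and s1(19): 28
merge 28 and s2(71): 99
merge 99 and s4(136): 235
Huffman total = 28 + 99 + 235 = 362 bits.
Saving = 470 − 362 = 108 bits.

108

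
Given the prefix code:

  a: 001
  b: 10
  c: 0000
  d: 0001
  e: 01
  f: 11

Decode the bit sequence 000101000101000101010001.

dededeed

Read left to right; each codeword is recognised as soon as it completes (prefix code):
  0001→d | 01→e | 0001→d | 01→e | 0001→d | 01→e | 01→e | 0001→d
Decoded message: dededeed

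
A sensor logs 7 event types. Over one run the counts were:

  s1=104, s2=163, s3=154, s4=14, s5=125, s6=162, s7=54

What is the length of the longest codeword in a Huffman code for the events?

Merge the two lowest-weight nodes at each step:
merge s4(14) and s7(54): 68
merge 68 and s1(104): 172
merge s5(125) and s3(154): 279
merge s6(162) and s2(163): 325
merge 172 and 279: 451
merge 325 and 451: 776
Maximum depth reached is 4.

4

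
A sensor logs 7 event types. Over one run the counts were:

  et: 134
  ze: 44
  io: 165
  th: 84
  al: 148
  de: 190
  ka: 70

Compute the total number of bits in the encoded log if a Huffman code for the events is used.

2264

Merge the two smallest weights repeatedly:
combine ze(44), ka(70) → 114
combine th(84), 114 → 198
combine et(134), al(148) → 282
combine io(165), de(190) → 355
combine 198, 282 → 480
combine 355, 480 → 835
Each symbol's bit-cost is frequency × depth; summing gives 2264 bits (equivalently 114 + 198 + 282 + 355 + 480 + 835).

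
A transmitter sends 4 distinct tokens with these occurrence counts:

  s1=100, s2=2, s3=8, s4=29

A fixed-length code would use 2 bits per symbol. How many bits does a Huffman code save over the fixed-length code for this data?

90

Fixed-length: 2 bits × 139 symbols = 278 bits.
Huffman merges:
s2(2) + s3(8) → 10
10 + s4(29) → 39
39 + s1(100) → 139
Huffman total = 10 + 39 + 139 = 188 bits.
Saving = 278 − 188 = 90 bits.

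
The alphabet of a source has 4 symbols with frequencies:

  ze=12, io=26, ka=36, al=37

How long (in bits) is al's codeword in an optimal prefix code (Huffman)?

Huffman merges, smallest pair first:
combine ze(12), io(26) → 38
combine ka(36), al(37) → 73
combine 38, 73 → 111
al's leaf is at depth 2, giving a 2-bit codeword.

2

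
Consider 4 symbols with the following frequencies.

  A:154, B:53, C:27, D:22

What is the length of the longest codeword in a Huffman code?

Merge the two lowest-weight nodes at each step:
combine D(22), C(27) → 49
combine 49, B(53) → 102
combine 102, A(154) → 256
The first pair merged (D, C) ends up deepest, at depth 3.

3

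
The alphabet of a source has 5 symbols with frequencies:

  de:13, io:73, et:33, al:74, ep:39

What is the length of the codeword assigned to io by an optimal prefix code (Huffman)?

2

Huffman merges, smallest pair first:
combine de(13), et(33) → 46
combine ep(39), 46 → 85
combine io(73), al(74) → 147
combine 85, 147 → 232
The subtree containing io is merged 2 times, so code length = 2.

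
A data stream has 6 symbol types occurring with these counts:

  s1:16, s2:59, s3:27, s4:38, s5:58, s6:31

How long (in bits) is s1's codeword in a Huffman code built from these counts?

3

Build the tree from the bottom:
combine s1(16), s3(27) → 43
combine s6(31), s4(38) → 69
combine 43, s5(58) → 101
combine s2(59), 69 → 128
combine 101, 128 → 229
The subtree containing s1 is merged 3 times, so code length = 3.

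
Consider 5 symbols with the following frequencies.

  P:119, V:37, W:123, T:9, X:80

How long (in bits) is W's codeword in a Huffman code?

Repeatedly merge the two smallest:
merge T(9) and V(37): 46
merge 46 and X(80): 126
merge P(119) and W(123): 242
merge 126 and 242: 368
The subtree containing W is merged 2 times, so code length = 2.

2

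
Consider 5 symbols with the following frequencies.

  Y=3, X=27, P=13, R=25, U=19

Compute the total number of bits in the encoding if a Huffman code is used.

Build the Huffman tree bottom-up:
combine Y(3), P(13) → 16
combine 16, U(19) → 35
combine R(25), X(27) → 52
combine 35, 52 → 87
Each symbol's bit-cost is frequency × depth; summing gives 190 bits (equivalently 16 + 35 + 52 + 87).

190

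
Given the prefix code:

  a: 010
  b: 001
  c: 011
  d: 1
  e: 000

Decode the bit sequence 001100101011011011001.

Read left to right; each codeword is recognised as soon as it completes (prefix code):
  001→b | 1→d | 001→b | 010→a | 1→d | 1→d | 011→c | 011→c | 001→b
Decoded message: bdbaddccb

bdbaddccb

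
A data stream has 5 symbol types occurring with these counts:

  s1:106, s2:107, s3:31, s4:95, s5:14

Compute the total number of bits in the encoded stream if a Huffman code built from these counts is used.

751

Build the Huffman tree bottom-up:
combine s5(14), s3(31) → 45
combine 45, s4(95) → 140
combine s1(106), s2(107) → 213
combine 140, 213 → 353
Total encoded bits = sum of merged weights = 45 + 140 + 213 + 353 = 751.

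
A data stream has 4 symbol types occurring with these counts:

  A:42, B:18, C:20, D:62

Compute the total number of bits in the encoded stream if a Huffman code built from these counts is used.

Merge the two smallest weights repeatedly:
B(18) + C(20) → 38
38 + A(42) → 80
D(62) + 80 → 142
Total encoded bits = sum of merged weights = 38 + 80 + 142 = 260.

260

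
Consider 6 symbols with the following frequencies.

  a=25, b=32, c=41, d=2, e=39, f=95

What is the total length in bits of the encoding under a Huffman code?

Greedily combine the two least-frequent nodes:
combine d(2), a(25) → 27
combine 27, b(32) → 59
combine e(39), c(41) → 80
combine 59, 80 → 139
combine f(95), 139 → 234
Total encoded bits = sum of merged weights = 27 + 59 + 80 + 139 + 234 = 539.

539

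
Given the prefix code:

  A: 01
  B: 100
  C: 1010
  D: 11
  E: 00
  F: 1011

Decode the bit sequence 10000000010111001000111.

BEEEFBBAD

Read left to right; each codeword is recognised as soon as it completes (prefix code):
  100→B | 00→E | 00→E | 00→E | 1011→F | 100→B | 100→B | 01→A | 11→D
Decoded message: BEEEFBBAD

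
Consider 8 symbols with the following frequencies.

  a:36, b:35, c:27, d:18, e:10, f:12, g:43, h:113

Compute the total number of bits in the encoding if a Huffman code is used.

780

Greedily combine the two least-frequent nodes:
merge e(10) and f(12): 22
merge d(18) and 22: 40
merge c(27) and b(35): 62
merge a(36) and 40: 76
merge g(43) and 62: 105
merge 76 and 105: 181
merge h(113) and 181: 294
Total encoded bits = sum of merged weights = 22 + 40 + 62 + 76 + 105 + 181 + 294 = 780.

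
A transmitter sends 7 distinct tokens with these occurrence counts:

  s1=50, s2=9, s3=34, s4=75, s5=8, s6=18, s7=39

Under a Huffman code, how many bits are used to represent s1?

Repeatedly merge the two smallest:
combine s5(8), s2(9) → 17
combine 17, s6(18) → 35
combine s3(34), 35 → 69
combine s7(39), s1(50) → 89
combine 69, s4(75) → 144
combine 89, 144 → 233
s1's leaf is at depth 2, giving a 2-bit codeword.

2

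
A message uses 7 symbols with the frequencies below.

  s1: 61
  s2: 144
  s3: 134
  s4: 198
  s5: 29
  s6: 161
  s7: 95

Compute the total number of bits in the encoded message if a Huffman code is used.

Greedily combine the two least-frequent nodes:
s5(29) + s1(61) → 90
90 + s7(95) → 185
s3(134) + s2(144) → 278
s6(161) + 185 → 346
s4(198) + 278 → 476
346 + 476 → 822
Each symbol's bit-cost is frequency × depth; summing gives 2197 bits (equivalently 90 + 185 + 278 + 346 + 476 + 822).

2197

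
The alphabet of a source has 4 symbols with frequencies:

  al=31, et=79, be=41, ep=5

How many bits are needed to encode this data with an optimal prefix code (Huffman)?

269

Merge the two smallest weights repeatedly:
merge ep(5) and al(31): 36
merge 36 and be(41): 77
merge 77 and et(79): 156
The encoded length is the sum of every internal node's weight: 36 + 77 + 156 = 269 bits.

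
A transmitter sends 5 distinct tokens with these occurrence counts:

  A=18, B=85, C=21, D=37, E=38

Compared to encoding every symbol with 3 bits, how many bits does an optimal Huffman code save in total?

Fixed-length: 3 bits × 199 symbols = 597 bits.
Huffman merges:
combine A(18), C(21) → 39
combine D(37), E(38) → 75
combine 39, 75 → 114
combine B(85), 114 → 199
Huffman total = 39 + 75 + 114 + 199 = 427 bits.
Saving = 597 − 427 = 170 bits.

170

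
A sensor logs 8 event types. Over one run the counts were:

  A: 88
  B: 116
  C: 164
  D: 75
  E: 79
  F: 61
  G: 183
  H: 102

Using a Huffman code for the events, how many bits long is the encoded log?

Greedily combine the two least-frequent nodes:
merge F(61) and D(75): 136
merge E(79) and A(88): 167
merge H(102) and B(116): 218
merge 136 and C(164): 300
merge 167 and G(183): 350
merge 218 and 300: 518
merge 350 and 518: 868
Each symbol's bit-cost is frequency × depth; summing gives 2557 bits (equivalently 136 + 167 + 218 + 300 + 350 + 518 + 868).

2557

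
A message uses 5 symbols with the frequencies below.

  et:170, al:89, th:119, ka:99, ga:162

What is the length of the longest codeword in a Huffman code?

Merge the two lowest-weight nodes at each step:
combine al(89), ka(99) → 188
combine th(119), ga(162) → 281
combine et(170), 188 → 358
combine 281, 358 → 639
Maximum depth reached is 3.

3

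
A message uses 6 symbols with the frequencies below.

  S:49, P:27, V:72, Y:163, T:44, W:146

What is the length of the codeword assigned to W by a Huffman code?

2

Repeatedly merge the two smallest:
merge P(27) and T(44): 71
merge S(49) and 71: 120
merge V(72) and 120: 192
merge W(146) and Y(163): 309
merge 192 and 309: 501
The subtree containing W is merged 2 times, so code length = 2.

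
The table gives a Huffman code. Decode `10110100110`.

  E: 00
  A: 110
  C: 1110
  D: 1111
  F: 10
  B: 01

FAFBF

Read left to right; each codeword is recognised as soon as it completes (prefix code):
  10→F | 110→A | 10→F | 01→B | 10→F
Decoded message: FAFBF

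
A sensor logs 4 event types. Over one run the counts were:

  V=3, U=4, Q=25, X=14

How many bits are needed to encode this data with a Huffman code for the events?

Greedily combine the two least-frequent nodes:
combine V(3), U(4) → 7
combine 7, X(14) → 21
combine 21, Q(25) → 46
Total encoded bits = sum of merged weights = 7 + 21 + 46 = 74.

74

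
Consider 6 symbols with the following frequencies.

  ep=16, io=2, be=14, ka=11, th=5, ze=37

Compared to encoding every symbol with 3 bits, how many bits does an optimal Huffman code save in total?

67

Fixed-length: 3 bits × 85 symbols = 255 bits.
Huffman merges:
merge io(2) and th(5): 7
merge 7 and ka(11): 18
merge be(14) and ep(16): 30
merge 18 and 30: 48
merge ze(37) and 48: 85
Huffman total = 7 + 18 + 30 + 48 + 85 = 188 bits.
Saving = 255 − 188 = 67 bits.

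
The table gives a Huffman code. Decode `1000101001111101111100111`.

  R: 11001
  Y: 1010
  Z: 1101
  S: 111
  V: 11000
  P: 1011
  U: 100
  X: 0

Read left to right; each codeword is recognised as soon as it completes (prefix code):
  100→U | 0→X | 1010→Y | 0→X | 111→S | 1101→Z | 111→S | 100→U | 111→S
Decoded message: UXYXSZSUS

UXYXSZSUS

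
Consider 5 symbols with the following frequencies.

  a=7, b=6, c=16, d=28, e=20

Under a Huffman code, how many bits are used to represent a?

3

Repeatedly merge the two smallest:
b(6) + a(7) → 13
13 + c(16) → 29
e(20) + d(28) → 48
29 + 48 → 77
a sits 3 levels below the root, so its codeword is 3 bits.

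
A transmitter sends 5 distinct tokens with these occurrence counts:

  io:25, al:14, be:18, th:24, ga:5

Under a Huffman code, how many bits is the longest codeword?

Merge the two lowest-weight nodes at each step:
merge ga(5) and al(14): 19
merge be(18) and 19: 37
merge th(24) and io(25): 49
merge 37 and 49: 86
The first pair merged (ga, al) ends up deepest, at depth 3.

3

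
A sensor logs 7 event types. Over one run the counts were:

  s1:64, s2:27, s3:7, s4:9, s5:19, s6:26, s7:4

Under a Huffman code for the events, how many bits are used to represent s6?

3

Repeatedly merge the two smallest:
combine s7(4), s3(7) → 11
combine s4(9), 11 → 20
combine s5(19), 20 → 39
combine s6(26), s2(27) → 53
combine 39, 53 → 92
combine s1(64), 92 → 156
The subtree containing s6 is merged 3 times, so code length = 3.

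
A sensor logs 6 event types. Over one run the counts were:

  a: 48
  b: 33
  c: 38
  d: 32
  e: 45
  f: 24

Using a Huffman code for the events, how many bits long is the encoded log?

567

Greedily combine the two least-frequent nodes:
merge f(24) and d(32): 56
merge b(33) and c(38): 71
merge e(45) and a(48): 93
merge 56 and 71: 127
merge 93 and 127: 220
The encoded length is the sum of every internal node's weight: 56 + 71 + 93 + 127 + 220 = 567 bits.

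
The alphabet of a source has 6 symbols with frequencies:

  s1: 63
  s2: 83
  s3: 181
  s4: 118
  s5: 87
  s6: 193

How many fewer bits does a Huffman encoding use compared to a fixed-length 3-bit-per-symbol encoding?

Fixed-length: 3 bits × 725 symbols = 2175 bits.
Huffman merges:
merge s1(63) and s2(83): 146
merge s5(87) and s4(118): 205
merge 146 and s3(181): 327
merge s6(193) and 205: 398
merge 327 and 398: 725
Huffman total = 146 + 205 + 327 + 398 + 725 = 1801 bits.
Saving = 2175 − 1801 = 374 bits.

374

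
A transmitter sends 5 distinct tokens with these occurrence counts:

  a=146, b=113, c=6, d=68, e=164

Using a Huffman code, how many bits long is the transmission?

1068

Merge the two smallest weights repeatedly:
merge c(6) and d(68): 74
merge 74 and b(113): 187
merge a(146) and e(164): 310
merge 187 and 310: 497
Each symbol's bit-cost is frequency × depth; summing gives 1068 bits (equivalently 74 + 187 + 310 + 497).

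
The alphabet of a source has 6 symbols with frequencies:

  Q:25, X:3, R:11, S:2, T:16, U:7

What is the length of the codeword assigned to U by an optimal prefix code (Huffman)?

Huffman merges, smallest pair first:
S(2) + X(3) → 5
5 + U(7) → 12
R(11) + 12 → 23
T(16) + 23 → 39
Q(25) + 39 → 64
U's leaf is at depth 4, giving a 4-bit codeword.

4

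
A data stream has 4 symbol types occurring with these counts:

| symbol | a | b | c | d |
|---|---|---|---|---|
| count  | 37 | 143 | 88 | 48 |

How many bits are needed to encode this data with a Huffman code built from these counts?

Build the Huffman tree bottom-up:
combine a(37), d(48) → 85
combine 85, c(88) → 173
combine b(143), 173 → 316
Total encoded bits = sum of merged weights = 85 + 173 + 316 = 574.

574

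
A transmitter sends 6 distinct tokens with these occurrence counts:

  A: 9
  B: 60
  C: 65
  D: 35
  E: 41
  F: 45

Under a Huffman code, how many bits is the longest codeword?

Merge the two lowest-weight nodes at each step:
combine A(9), D(35) → 44
combine E(41), 44 → 85
combine F(45), B(60) → 105
combine C(65), 85 → 150
combine 105, 150 → 255
Maximum depth reached is 4.

4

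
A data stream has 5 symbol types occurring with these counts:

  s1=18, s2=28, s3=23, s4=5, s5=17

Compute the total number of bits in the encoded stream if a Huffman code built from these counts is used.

Merge the two smallest weights repeatedly:
s4(5) + s5(17) → 22
s1(18) + 22 → 40
s3(23) + s2(28) → 51
40 + 51 → 91
The encoded length is the sum of every internal node's weight: 22 + 40 + 51 + 91 = 204 bits.

204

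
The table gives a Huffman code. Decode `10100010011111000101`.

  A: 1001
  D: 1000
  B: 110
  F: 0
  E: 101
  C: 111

Read left to right; each codeword is recognised as soon as it completes (prefix code):
  101→E | 0→F | 0→F | 0→F | 1001→A | 111→C | 1000→D | 101→E
Decoded message: EFFFACDE

EFFFACDE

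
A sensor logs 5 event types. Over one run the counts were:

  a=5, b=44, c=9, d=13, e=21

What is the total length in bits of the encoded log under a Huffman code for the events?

Greedily combine the two least-frequent nodes:
combine a(5), c(9) → 14
combine d(13), 14 → 27
combine e(21), 27 → 48
combine b(44), 48 → 92
The encoded length is the sum of every internal node's weight: 14 + 27 + 48 + 92 = 181 bits.

181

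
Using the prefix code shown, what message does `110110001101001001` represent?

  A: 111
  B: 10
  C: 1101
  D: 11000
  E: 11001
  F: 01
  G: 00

Read left to right; each codeword is recognised as soon as it completes (prefix code):
  1101→C | 10→B | 00→G | 1101→C | 00→G | 10→B | 01→F
Decoded message: CBGCGBF

CBGCGBF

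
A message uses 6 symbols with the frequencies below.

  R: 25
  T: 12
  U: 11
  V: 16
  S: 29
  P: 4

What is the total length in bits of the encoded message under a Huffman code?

236

Build the Huffman tree bottom-up:
combine P(4), U(11) → 15
combine T(12), 15 → 27
combine V(16), R(25) → 41
combine 27, S(29) → 56
combine 41, 56 → 97
The encoded length is the sum of every internal node's weight: 15 + 27 + 41 + 56 + 97 = 236 bits.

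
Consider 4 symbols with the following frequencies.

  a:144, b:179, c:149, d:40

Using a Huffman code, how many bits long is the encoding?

Build the Huffman tree bottom-up:
d(40) + a(144) → 184
c(149) + b(179) → 328
184 + 328 → 512
The encoded length is the sum of every internal node's weight: 184 + 328 + 512 = 1024 bits.

1024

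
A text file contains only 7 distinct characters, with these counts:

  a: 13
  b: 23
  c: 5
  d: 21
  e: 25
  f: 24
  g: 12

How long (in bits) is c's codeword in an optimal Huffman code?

4

Repeatedly merge the two smallest:
c(5) + g(12) → 17
a(13) + 17 → 30
d(21) + b(23) → 44
f(24) + e(25) → 49
30 + 44 → 74
49 + 74 → 123
c's leaf is at depth 4, giving a 4-bit codeword.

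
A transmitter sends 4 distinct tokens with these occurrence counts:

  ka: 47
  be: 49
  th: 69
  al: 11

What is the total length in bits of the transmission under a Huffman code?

Merge the two smallest weights repeatedly:
merge al(11) and ka(47): 58
merge be(49) and 58: 107
merge th(69) and 107: 176
The encoded length is the sum of every internal node's weight: 58 + 107 + 176 = 341 bits.

341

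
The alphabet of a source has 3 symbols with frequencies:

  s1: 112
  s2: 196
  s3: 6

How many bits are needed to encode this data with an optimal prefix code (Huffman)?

432

Greedily combine the two least-frequent nodes:
s3(6) + s1(112) → 118
118 + s2(196) → 314
Total encoded bits = sum of merged weights = 118 + 314 = 432.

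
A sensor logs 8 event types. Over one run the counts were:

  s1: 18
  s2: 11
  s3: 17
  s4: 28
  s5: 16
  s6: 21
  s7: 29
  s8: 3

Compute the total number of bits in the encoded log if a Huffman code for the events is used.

414

Greedily combine the two least-frequent nodes:
s8(3) + s2(11) → 14
14 + s5(16) → 30
s3(17) + s1(18) → 35
s6(21) + s4(28) → 49
s7(29) + 30 → 59
35 + 49 → 84
59 + 84 → 143
Each symbol's bit-cost is frequency × depth; summing gives 414 bits (equivalently 14 + 30 + 35 + 49 + 59 + 84 + 143).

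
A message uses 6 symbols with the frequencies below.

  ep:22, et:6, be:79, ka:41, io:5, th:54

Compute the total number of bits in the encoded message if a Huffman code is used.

453

Build the Huffman tree bottom-up:
io(5) + et(6) → 11
11 + ep(22) → 33
33 + ka(41) → 74
th(54) + 74 → 128
be(79) + 128 → 207
Total encoded bits = sum of merged weights = 11 + 33 + 74 + 128 + 207 = 453.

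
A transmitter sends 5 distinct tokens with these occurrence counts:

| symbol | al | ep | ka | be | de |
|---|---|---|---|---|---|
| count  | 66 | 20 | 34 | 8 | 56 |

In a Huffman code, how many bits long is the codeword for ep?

Build the tree from the bottom:
combine be(8), ep(20) → 28
combine 28, ka(34) → 62
combine de(56), 62 → 118
combine al(66), 118 → 184
ep's leaf is at depth 4, giving a 4-bit codeword.

4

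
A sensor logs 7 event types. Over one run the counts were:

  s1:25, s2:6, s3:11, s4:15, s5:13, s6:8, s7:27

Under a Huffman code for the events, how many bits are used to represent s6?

4

Huffman merges, smallest pair first:
combine s2(6), s6(8) → 14
combine s3(11), s5(13) → 24
combine 14, s4(15) → 29
combine 24, s1(25) → 49
combine s7(27), 29 → 56
combine 49, 56 → 105
s6 sits 4 levels below the root, so its codeword is 4 bits.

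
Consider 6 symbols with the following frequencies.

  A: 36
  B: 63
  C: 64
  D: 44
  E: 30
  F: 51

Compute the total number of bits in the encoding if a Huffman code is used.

737

Build the Huffman tree bottom-up:
combine E(30), A(36) → 66
combine D(44), F(51) → 95
combine B(63), C(64) → 127
combine 66, 95 → 161
combine 127, 161 → 288
The encoded length is the sum of every internal node's weight: 66 + 95 + 127 + 161 + 288 = 737 bits.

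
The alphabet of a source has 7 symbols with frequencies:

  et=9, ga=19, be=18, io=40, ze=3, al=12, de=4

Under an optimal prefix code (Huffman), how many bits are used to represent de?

5

Huffman merges, smallest pair first:
ze(3) + de(4) → 7
7 + et(9) → 16
al(12) + 16 → 28
be(18) + ga(19) → 37
28 + 37 → 65
io(40) + 65 → 105
de sits 5 levels below the root, so its codeword is 5 bits.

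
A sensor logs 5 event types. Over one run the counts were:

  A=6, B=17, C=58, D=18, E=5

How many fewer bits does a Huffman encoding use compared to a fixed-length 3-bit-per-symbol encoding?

Fixed-length: 3 bits × 104 symbols = 312 bits.
Huffman merges:
E(5) + A(6) → 11
11 + B(17) → 28
D(18) + 28 → 46
46 + C(58) → 104
Huffman total = 11 + 28 + 46 + 104 = 189 bits.
Saving = 312 − 189 = 123 bits.

123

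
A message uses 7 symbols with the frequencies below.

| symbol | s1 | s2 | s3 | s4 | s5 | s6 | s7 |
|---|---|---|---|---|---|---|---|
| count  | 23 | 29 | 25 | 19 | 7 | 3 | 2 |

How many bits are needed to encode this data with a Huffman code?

264

Greedily combine the two least-frequent nodes:
merge s7(2) and s6(3): 5
merge 5 and s5(7): 12
merge 12 and s4(19): 31
merge s1(23) and s3(25): 48
merge s2(29) and 31: 60
merge 48 and 60: 108
Each symbol's bit-cost is frequency × depth; summing gives 264 bits (equivalently 5 + 12 + 31 + 48 + 60 + 108).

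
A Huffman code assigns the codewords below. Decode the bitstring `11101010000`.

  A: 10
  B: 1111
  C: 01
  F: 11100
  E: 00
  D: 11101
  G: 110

Read left to right; each codeword is recognised as soon as it completes (prefix code):
  11101→D | 01→C | 00→E | 00→E
Decoded message: DCEE

DCEE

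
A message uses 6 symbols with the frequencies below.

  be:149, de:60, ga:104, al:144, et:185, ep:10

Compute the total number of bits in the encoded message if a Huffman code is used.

1548

Build the Huffman tree bottom-up:
combine ep(10), de(60) → 70
combine 70, ga(104) → 174
combine al(144), be(149) → 293
combine 174, et(185) → 359
combine 293, 359 → 652
Each symbol's bit-cost is frequency × depth; summing gives 1548 bits (equivalently 70 + 174 + 293 + 359 + 652).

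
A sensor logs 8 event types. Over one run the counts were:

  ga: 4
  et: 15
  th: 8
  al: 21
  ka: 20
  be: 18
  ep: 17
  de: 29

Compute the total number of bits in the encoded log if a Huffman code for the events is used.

379

Merge the two smallest weights repeatedly:
merge ga(4) and th(8): 12
merge 12 and et(15): 27
merge ep(17) and be(18): 35
merge ka(20) and al(21): 41
merge 27 and de(29): 56
merge 35 and 41: 76
merge 56 and 76: 132
The encoded length is the sum of every internal node's weight: 12 + 27 + 35 + 41 + 56 + 76 + 132 = 379 bits.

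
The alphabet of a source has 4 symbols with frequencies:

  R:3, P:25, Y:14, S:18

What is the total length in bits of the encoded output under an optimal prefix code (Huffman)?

112

Merge the two smallest weights repeatedly:
merge R(3) and Y(14): 17
merge 17 and S(18): 35
merge P(25) and 35: 60
The encoded length is the sum of every internal node's weight: 17 + 35 + 60 = 112 bits.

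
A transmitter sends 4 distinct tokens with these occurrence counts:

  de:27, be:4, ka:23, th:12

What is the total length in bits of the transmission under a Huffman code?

121

Merge the two smallest weights repeatedly:
combine be(4), th(12) → 16
combine 16, ka(23) → 39
combine de(27), 39 → 66
Total encoded bits = sum of merged weights = 16 + 39 + 66 = 121.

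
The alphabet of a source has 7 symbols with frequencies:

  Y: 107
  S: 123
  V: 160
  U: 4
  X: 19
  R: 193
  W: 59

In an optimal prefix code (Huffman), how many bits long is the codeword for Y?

Repeatedly merge the two smallest:
merge U(4) and X(19): 23
merge 23 and W(59): 82
merge 82 and Y(107): 189
merge S(123) and V(160): 283
merge 189 and R(193): 382
merge 283 and 382: 665
Y's leaf is at depth 3, giving a 3-bit codeword.

3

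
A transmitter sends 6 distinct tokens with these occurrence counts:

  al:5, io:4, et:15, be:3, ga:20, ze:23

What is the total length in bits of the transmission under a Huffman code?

159

Build the Huffman tree bottom-up:
merge be(3) and io(4): 7
merge al(5) and 7: 12
merge 12 and et(15): 27
merge ga(20) and ze(23): 43
merge 27 and 43: 70
Each symbol's bit-cost is frequency × depth; summing gives 159 bits (equivalently 7 + 12 + 27 + 43 + 70).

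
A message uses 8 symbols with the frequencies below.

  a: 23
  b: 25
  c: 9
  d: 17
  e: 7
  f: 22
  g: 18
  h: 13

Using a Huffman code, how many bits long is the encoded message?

393

Merge the two smallest weights repeatedly:
merge e(7) and c(9): 16
merge h(13) and 16: 29
merge d(17) and g(18): 35
merge f(22) and a(23): 45
merge b(25) and 29: 54
merge 35 and 45: 80
merge 54 and 80: 134
Each symbol's bit-cost is frequency × depth; summing gives 393 bits (equivalently 16 + 29 + 35 + 45 + 54 + 80 + 134).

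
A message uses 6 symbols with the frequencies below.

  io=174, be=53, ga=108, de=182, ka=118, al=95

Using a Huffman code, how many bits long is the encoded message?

Greedily combine the two least-frequent nodes:
merge be(53) and al(95): 148
merge ga(108) and ka(118): 226
merge 148 and io(174): 322
merge de(182) and 226: 408
merge 322 and 408: 730
Each symbol's bit-cost is frequency × depth; summing gives 1834 bits (equivalently 148 + 226 + 322 + 408 + 730).

1834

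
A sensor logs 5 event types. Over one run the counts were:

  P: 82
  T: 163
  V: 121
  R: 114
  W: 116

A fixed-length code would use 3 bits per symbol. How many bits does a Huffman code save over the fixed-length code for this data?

400

Fixed-length: 3 bits × 596 symbols = 1788 bits.
Huffman merges:
merge P(82) and R(114): 196
merge W(116) and V(121): 237
merge T(163) and 196: 359
merge 237 and 359: 596
Huffman total = 196 + 237 + 359 + 596 = 1388 bits.
Saving = 1788 − 1388 = 400 bits.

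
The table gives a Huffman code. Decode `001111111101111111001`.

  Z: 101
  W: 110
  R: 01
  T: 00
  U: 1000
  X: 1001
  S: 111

TSSWSSX

Read left to right; each codeword is recognised as soon as it completes (prefix code):
  00→T | 111→S | 111→S | 110→W | 111→S | 111→S | 1001→X
Decoded message: TSSWSSX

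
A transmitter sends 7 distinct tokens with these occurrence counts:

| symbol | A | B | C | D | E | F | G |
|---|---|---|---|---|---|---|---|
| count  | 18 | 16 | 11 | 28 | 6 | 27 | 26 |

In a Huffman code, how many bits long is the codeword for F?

2

Repeatedly merge the two smallest:
combine E(6), C(11) → 17
combine B(16), 17 → 33
combine A(18), G(26) → 44
combine F(27), D(28) → 55
combine 33, 44 → 77
combine 55, 77 → 132
F's leaf is at depth 2, giving a 2-bit codeword.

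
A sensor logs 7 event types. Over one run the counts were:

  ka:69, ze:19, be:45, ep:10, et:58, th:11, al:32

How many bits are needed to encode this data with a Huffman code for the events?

621

Greedily combine the two least-frequent nodes:
ep(10) + th(11) → 21
ze(19) + 21 → 40
al(32) + 40 → 72
be(45) + et(58) → 103
ka(69) + 72 → 141
103 + 141 → 244
The encoded length is the sum of every internal node's weight: 21 + 40 + 72 + 103 + 141 + 244 = 621 bits.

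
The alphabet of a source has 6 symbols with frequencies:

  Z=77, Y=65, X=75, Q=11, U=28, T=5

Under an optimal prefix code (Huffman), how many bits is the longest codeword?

Merge the two lowest-weight nodes at each step:
T(5) + Q(11) → 16
16 + U(28) → 44
44 + Y(65) → 109
X(75) + Z(77) → 152
109 + 152 → 261
The first pair merged (T, Q) ends up deepest, at depth 4.

4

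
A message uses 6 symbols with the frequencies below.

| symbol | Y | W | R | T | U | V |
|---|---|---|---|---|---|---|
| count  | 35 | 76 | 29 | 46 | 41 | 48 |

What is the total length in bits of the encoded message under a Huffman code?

701

Build the Huffman tree bottom-up:
R(29) + Y(35) → 64
U(41) + T(46) → 87
V(48) + 64 → 112
W(76) + 87 → 163
112 + 163 → 275
Each symbol's bit-cost is frequency × depth; summing gives 701 bits (equivalently 64 + 87 + 112 + 163 + 275).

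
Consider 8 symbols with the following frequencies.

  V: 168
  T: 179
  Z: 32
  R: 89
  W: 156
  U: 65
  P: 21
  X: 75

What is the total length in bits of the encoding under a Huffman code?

2179

Build the Huffman tree bottom-up:
P(21) + Z(32) → 53
53 + U(65) → 118
X(75) + R(89) → 164
118 + W(156) → 274
164 + V(168) → 332
T(179) + 274 → 453
332 + 453 → 785
Each symbol's bit-cost is frequency × depth; summing gives 2179 bits (equivalently 53 + 118 + 164 + 274 + 332 + 453 + 785).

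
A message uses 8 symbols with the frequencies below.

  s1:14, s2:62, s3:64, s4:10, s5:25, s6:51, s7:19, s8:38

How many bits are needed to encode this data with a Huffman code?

790

Greedily combine the two least-frequent nodes:
merge s4(10) and s1(14): 24
merge s7(19) and 24: 43
merge s5(25) and s8(38): 63
merge 43 and s6(51): 94
merge s2(62) and 63: 125
merge s3(64) and 94: 158
merge 125 and 158: 283
Total encoded bits = sum of merged weights = 24 + 43 + 63 + 94 + 125 + 158 + 283 = 790.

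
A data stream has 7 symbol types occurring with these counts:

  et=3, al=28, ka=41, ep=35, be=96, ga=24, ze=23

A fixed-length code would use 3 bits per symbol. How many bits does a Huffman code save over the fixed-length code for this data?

116

Fixed-length: 3 bits × 250 symbols = 750 bits.
Huffman merges:
combine et(3), ze(23) → 26
combine ga(24), 26 → 50
combine al(28), ep(35) → 63
combine ka(41), 50 → 91
combine 63, 91 → 154
combine be(96), 154 → 250
Huffman total = 26 + 50 + 63 + 91 + 154 + 250 = 634 bits.
Saving = 750 − 634 = 116 bits.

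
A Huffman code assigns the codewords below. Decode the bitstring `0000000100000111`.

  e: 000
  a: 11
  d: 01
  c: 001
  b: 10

Read left to right; each codeword is recognised as soon as it completes (prefix code):
  000→e | 000→e | 01→d | 000→e | 001→c | 11→a
Decoded message: eedeca

eedeca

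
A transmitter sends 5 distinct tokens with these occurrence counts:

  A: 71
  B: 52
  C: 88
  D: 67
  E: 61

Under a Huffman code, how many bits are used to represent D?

Repeatedly merge the two smallest:
combine B(52), E(61) → 113
combine D(67), A(71) → 138
combine C(88), 113 → 201
combine 138, 201 → 339
D's leaf is at depth 2, giving a 2-bit codeword.

2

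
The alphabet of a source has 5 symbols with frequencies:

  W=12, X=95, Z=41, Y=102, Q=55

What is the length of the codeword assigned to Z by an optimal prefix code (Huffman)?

Huffman merges, smallest pair first:
combine W(12), Z(41) → 53
combine 53, Q(55) → 108
combine X(95), Y(102) → 197
combine 108, 197 → 305
Z sits 3 levels below the root, so its codeword is 3 bits.

3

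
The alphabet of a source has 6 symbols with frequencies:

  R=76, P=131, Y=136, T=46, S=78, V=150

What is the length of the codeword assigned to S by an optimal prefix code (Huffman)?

3

Huffman merges, smallest pair first:
T(46) + R(76) → 122
S(78) + 122 → 200
P(131) + Y(136) → 267
V(150) + 200 → 350
267 + 350 → 617
The subtree containing S is merged 3 times, so code length = 3.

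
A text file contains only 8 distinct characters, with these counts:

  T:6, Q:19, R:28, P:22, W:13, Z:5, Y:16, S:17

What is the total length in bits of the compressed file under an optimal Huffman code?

361

Greedily combine the two least-frequent nodes:
combine Z(5), T(6) → 11
combine 11, W(13) → 24
combine Y(16), S(17) → 33
combine Q(19), P(22) → 41
combine 24, R(28) → 52
combine 33, 41 → 74
combine 52, 74 → 126
Total encoded bits = sum of merged weights = 11 + 24 + 33 + 41 + 52 + 74 + 126 = 361.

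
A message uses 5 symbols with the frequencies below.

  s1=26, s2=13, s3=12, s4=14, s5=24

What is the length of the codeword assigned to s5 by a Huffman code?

Repeatedly merge the two smallest:
s3(12) + s2(13) → 25
s4(14) + s5(24) → 38
25 + s1(26) → 51
38 + 51 → 89
s5 sits 2 levels below the root, so its codeword is 2 bits.

2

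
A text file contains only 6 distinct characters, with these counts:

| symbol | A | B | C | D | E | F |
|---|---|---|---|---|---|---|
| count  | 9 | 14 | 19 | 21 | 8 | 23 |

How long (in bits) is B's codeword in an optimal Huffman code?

Huffman merges, smallest pair first:
merge E(8) and A(9): 17
merge B(14) and 17: 31
merge C(19) and D(21): 40
merge F(23) and 31: 54
merge 40 and 54: 94
B sits 3 levels below the root, so its codeword is 3 bits.

3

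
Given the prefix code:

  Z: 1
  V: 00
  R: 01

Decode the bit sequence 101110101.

Read left to right; each codeword is recognised as soon as it completes (prefix code):
  1→Z | 01→R | 1→Z | 1→Z | 01→R | 01→R
Decoded message: ZRZZRR

ZRZZRR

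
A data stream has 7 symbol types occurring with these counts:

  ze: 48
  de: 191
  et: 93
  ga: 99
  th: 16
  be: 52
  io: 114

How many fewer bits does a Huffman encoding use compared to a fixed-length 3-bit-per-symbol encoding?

Fixed-length: 3 bits × 613 symbols = 1839 bits.
Huffman merges:
merge th(16) and ze(48): 64
merge be(52) and 64: 116
merge et(93) and ga(99): 192
merge io(114) and 116: 230
merge de(191) and 192: 383
merge 230 and 383: 613
Huffman total = 64 + 116 + 192 + 230 + 383 + 613 = 1598 bits.
Saving = 1839 − 1598 = 241 bits.

241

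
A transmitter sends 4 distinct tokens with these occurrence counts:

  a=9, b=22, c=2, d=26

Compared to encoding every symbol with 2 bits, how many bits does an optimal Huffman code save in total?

15

Fixed-length: 2 bits × 59 symbols = 118 bits.
Huffman merges:
combine c(2), a(9) → 11
combine 11, b(22) → 33
combine d(26), 33 → 59
Huffman total = 11 + 33 + 59 = 103 bits.
Saving = 118 − 103 = 15 bits.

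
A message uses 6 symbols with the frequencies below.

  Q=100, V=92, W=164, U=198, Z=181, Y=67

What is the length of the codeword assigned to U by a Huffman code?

2

Build the tree from the bottom:
merge Y(67) and V(92): 159
merge Q(100) and 159: 259
merge W(164) and Z(181): 345
merge U(198) and 259: 457
merge 345 and 457: 802
U's leaf is at depth 2, giving a 2-bit codeword.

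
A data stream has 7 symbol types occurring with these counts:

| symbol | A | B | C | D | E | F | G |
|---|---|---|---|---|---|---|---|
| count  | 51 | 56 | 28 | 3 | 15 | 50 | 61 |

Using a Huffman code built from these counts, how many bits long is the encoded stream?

Merge the two smallest weights repeatedly:
combine D(3), E(15) → 18
combine 18, C(28) → 46
combine 46, F(50) → 96
combine A(51), B(56) → 107
combine G(61), 96 → 157
combine 107, 157 → 264
Each symbol's bit-cost is frequency × depth; summing gives 688 bits (equivalently 18 + 46 + 96 + 107 + 157 + 264).

688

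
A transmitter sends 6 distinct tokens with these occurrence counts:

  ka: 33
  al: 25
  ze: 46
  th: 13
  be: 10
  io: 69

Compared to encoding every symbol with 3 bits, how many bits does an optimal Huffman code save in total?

125

Fixed-length: 3 bits × 196 symbols = 588 bits.
Huffman merges:
merge be(10) and th(13): 23
merge 23 and al(25): 48
merge ka(33) and ze(46): 79
merge 48 and io(69): 117
merge 79 and 117: 196
Huffman total = 23 + 48 + 79 + 117 + 196 = 463 bits.
Saving = 588 − 463 = 125 bits.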